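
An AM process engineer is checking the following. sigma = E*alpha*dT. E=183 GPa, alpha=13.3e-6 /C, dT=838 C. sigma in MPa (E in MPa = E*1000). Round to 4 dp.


sigma = 183*1000 * 13.3e-6 * 838 = 2039.6082 MPa


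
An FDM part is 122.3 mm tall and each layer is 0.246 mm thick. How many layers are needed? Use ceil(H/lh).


Layers = ceil(122.3/0.246) = 498


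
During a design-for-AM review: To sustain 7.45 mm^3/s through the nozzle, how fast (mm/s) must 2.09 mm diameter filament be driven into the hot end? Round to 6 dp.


A = pi*(2.09/2)^2 = 3.430698
v = 7.45 / 3.430698 = 2.17157 mm/s


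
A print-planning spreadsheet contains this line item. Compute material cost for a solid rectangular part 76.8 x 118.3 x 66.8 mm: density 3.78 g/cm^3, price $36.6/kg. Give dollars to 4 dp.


V = 76.8 * 118.3 * 66.8 = 606907.392 mm^3 = 606.907392 cm^3
Mass = 606.907392 * 3.78 / 1000 = 2.29410994 kg
Cost = 2.29410994 * 36.6 = 83.9644 $


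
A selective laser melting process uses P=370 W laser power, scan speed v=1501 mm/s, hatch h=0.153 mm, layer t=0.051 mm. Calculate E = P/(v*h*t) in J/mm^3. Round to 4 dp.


E = 370 / (1501*0.153*0.051) = 31.5907 J/mm^3


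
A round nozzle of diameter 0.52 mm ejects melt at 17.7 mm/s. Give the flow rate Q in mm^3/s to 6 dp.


A = pi*(0.52/2)^2 = 0.21237166 mm^2
Q = 0.21237166 * 17.7 = 3.758978 mm^3/s


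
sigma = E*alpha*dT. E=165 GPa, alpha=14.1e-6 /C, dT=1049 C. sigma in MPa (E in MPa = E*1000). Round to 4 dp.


sigma = 165*1000 * 14.1e-6 * 1049 = 2440.4985 MPa


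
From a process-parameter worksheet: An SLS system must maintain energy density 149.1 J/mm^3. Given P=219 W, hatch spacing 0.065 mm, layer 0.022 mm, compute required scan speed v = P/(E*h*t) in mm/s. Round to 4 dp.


v = 219 / (149.1*0.065*0.022) = 1027.1419 mm/s


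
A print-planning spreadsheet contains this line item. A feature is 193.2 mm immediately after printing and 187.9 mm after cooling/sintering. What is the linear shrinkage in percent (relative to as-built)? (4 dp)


Shrinkage = ((193.2-187.9)/193.2)*100 = 2.7433 %


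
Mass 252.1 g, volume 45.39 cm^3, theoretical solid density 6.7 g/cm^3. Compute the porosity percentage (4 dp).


rho_part = 252.1 / 45.39 = 5.5540868 g/cm^3
Porosity = (1 - 5.5540868/6.7)*100 = 17.1032 %


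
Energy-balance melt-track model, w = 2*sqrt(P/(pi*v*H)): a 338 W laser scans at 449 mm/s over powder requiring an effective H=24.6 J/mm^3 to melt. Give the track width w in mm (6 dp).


w = 2*sqrt(338/(pi*449*24.6)) = 0.197389 mm


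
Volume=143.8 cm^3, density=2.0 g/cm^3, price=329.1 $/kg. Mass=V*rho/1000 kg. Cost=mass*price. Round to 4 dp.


Mass = 143.8*2.0/1000 = 0.2876 kg
Cost = 0.2876 * 329.1 = 94.6492 $


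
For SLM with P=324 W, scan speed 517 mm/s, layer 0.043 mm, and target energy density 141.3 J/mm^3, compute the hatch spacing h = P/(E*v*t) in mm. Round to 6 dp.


h = 324 / (141.3*517*0.043) = 0.103144 mm


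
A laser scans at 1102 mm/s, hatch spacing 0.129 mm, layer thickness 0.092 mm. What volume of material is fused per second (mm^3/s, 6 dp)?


Rate = 1102 * 0.129 * 0.092 = 13.078536 mm^3/s


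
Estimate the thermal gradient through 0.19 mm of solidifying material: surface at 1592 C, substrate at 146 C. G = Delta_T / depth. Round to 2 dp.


G = (1592-146)/0.19 = 7610.53 C/mm


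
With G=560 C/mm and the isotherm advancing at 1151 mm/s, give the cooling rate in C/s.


CR = 560 * 1151 = 644560 C/s


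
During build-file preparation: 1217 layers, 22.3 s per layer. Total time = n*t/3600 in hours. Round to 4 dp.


t = 1217 * 22.3 / 3600 = 7.5386 hrs


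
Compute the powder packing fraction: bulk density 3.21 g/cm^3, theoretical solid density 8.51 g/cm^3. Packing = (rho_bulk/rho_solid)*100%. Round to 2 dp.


Packing = (3.21/8.51)*100 = 37.72 %


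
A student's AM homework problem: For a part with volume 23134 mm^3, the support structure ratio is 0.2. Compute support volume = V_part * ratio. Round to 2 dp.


V_support = 23134 * 0.2 = 4626.8 mm^3


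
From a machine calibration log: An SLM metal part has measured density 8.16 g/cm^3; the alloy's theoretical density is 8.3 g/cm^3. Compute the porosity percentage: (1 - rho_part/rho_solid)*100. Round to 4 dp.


Porosity = (1-8.16/8.3)*100 = 1.6867 %


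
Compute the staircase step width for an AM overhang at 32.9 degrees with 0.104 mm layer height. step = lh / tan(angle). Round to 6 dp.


step = 0.104 / tan(32.9) = 0.16076 mm


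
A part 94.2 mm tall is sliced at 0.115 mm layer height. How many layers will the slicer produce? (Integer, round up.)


Layers = ceil(94.2/0.115) = 820


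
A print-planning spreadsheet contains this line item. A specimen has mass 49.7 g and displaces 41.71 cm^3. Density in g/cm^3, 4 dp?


rho = 49.7 / 41.71 = 1.1916 g/cm^3


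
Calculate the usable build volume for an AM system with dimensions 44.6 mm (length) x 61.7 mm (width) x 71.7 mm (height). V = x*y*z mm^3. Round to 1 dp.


V = 44.6 * 61.7 * 71.7 = 197305.5 mm^3


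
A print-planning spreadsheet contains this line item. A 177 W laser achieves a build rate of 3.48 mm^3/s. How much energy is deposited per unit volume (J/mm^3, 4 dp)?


SE = 177 / 3.48 = 50.8621 J/mm^3


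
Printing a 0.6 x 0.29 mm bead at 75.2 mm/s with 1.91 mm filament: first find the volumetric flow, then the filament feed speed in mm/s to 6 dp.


Q = 0.6 * 0.29 * 75.2 = 13.0848 mm^3/s
A_fil = pi*(1.91/2)^2 = 2.86521104 mm^2
v_feed = 13.0848 / 2.86521104 = 4.566784 mm/s


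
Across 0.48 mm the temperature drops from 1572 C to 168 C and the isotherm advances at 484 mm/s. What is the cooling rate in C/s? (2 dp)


G = (1572-168)/0.48 = 2925.0 C/mm
CR = 2925.0 * 484 = 1415700.0 C/s


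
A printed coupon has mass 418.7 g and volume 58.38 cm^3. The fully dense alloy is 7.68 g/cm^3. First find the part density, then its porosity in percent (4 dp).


rho_part = 418.7 / 58.38 = 7.1719767 g/cm^3
Porosity = (1 - 7.1719767/7.68)*100 = 6.6149 %


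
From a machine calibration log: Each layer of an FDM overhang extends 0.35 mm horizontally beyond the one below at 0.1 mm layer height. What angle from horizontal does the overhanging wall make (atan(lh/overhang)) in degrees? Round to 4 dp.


angle = atan(0.1/0.35) = 15.9454 degrees


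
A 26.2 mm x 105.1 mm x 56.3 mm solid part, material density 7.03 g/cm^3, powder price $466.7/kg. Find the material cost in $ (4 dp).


V = 26.2 * 105.1 * 56.3 = 155028.806 mm^3 = 155.028806 cm^3
Mass = 155.028806 * 7.03 / 1000 = 1.08985251 kg
Cost = 1.08985251 * 466.7 = 508.6342 $


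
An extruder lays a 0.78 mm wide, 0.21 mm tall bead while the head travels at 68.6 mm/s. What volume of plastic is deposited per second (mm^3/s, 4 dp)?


Rate = 0.78 * 0.21 * 68.6 = 11.2367 mm^3/s


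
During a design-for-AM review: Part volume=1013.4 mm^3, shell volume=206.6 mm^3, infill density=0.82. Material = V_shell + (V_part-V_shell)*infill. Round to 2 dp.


V_infill = (1013.4 - 206.6) * 0.82 = 661.58
V_total = 206.6 + 661.58 = 868.18 mm^3


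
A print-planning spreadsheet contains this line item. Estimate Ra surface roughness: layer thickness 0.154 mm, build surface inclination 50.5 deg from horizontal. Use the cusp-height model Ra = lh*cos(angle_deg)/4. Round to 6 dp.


Ra = 0.154 * cos(50.5) / 4 = 0.024489 mm


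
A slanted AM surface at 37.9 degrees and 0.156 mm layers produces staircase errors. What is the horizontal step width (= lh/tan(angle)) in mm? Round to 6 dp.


step = 0.156 / tan(37.9) = 0.200391 mm


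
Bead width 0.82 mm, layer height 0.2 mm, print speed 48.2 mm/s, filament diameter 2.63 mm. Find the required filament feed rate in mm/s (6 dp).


Q = 0.82 * 0.2 * 48.2 = 7.9048 mm^3/s
A_fil = pi*(2.63/2)^2 = 5.43252056 mm^2
v_feed = 7.9048 / 5.43252056 = 1.455089 mm/s


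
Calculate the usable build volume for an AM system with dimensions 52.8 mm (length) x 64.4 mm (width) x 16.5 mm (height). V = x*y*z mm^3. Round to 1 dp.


V = 52.8 * 64.4 * 16.5 = 56105.3 mm^3


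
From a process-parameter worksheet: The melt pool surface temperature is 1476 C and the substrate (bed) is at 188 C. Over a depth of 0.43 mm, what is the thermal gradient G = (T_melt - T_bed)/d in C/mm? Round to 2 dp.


G = (1476-188)/0.43 = 2995.35 C/mm


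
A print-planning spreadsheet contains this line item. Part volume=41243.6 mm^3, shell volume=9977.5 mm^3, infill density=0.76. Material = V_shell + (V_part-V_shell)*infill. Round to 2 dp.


V_infill = (41243.6 - 9977.5) * 0.76 = 23762.24
V_total = 9977.5 + 23762.24 = 33739.74 mm^3


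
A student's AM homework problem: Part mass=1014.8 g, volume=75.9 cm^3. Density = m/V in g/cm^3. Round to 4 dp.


rho = 1014.8 / 75.9 = 13.3702 g/cm^3


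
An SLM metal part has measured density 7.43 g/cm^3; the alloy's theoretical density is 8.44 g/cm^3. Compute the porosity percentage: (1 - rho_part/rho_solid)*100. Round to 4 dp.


Porosity = (1-7.43/8.44)*100 = 11.9668 %


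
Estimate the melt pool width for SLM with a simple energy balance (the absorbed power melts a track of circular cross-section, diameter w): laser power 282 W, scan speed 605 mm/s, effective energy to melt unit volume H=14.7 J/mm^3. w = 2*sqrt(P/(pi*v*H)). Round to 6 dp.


w = 2*sqrt(282/(pi*605*14.7)) = 0.200929 mm


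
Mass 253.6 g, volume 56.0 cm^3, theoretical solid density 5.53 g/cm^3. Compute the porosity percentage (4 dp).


rho_part = 253.6 / 56.0 = 4.52857143 g/cm^3
Porosity = (1 - 4.52857143/5.53)*100 = 18.109 %


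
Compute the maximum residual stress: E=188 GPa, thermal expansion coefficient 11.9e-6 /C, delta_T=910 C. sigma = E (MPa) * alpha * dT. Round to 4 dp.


sigma = 188*1000 * 11.9e-6 * 910 = 2035.852 MPa


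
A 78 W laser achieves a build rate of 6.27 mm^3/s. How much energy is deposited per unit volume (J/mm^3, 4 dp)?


SE = 78 / 6.27 = 12.4402 J/mm^3


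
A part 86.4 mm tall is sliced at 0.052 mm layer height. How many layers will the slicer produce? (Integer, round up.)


Layers = ceil(86.4/0.052) = 1662


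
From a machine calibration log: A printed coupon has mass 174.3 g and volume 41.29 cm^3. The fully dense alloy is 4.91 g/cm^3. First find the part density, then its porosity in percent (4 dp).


rho_part = 174.3 / 41.29 = 4.2213611 g/cm^3
Porosity = (1 - 4.2213611/4.91)*100 = 14.0252 %


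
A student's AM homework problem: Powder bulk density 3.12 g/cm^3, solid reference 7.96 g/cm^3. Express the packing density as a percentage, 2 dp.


Packing = (3.12/7.96)*100 = 39.2 %


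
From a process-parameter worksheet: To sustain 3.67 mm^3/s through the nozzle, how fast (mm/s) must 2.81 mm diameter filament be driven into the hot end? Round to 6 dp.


A = pi*(2.81/2)^2 = 6.201582
v = 3.67 / 6.201582 = 0.591784 mm/s


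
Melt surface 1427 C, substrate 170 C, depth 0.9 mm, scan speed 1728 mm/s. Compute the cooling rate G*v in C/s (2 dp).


G = (1427-170)/0.9 = 1396.66666667 C/mm
CR = 1396.66666667 * 1728 = 2413440.0 C/s


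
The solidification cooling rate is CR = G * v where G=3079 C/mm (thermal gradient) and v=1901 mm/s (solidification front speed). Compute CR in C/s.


CR = 3079 * 1901 = 5853179 C/s


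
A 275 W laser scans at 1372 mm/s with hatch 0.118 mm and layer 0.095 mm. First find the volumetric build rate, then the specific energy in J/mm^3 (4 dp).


Build rate = 1372 * 0.118 * 0.095 = 15.38012 mm^3/s
SE = 275 / 15.38012 = 17.8802 J/mm^3


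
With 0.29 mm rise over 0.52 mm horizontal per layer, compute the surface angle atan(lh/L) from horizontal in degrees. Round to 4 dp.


angle = atan(0.29/0.52) = 29.1481 degrees


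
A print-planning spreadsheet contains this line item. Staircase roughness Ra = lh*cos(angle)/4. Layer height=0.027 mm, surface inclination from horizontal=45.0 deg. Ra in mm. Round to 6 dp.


Ra = 0.027 * cos(45.0) / 4 = 0.004773 mm


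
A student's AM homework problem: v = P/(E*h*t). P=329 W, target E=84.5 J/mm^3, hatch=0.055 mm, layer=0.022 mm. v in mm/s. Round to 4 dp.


v = 329 / (84.5*0.055*0.022) = 3217.7613 mm/s


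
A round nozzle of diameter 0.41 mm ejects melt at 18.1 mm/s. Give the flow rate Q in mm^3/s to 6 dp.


A = pi*(0.41/2)^2 = 0.13202543 mm^2
Q = 0.13202543 * 18.1 = 2.38966 mm^3/s


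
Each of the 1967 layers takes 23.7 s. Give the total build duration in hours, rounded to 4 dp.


t = 1967 * 23.7 / 3600 = 12.9494 hrs


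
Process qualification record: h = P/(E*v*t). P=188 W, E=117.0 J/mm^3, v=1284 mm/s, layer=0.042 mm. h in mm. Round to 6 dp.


h = 188 / (117.0*1284*0.042) = 0.029796 mm


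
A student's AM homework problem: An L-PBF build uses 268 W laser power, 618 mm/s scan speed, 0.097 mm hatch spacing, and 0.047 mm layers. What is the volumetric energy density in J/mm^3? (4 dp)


E = 268 / (618*0.097*0.047) = 95.1211 J/mm^3


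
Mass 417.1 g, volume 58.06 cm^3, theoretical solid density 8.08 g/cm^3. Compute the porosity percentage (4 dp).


rho_part = 417.1 / 58.06 = 7.18394764 g/cm^3
Porosity = (1 - 7.18394764/8.08)*100 = 11.0898 %


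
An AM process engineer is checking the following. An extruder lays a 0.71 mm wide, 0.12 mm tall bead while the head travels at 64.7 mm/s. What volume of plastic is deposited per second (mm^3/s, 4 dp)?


Rate = 0.71 * 0.12 * 64.7 = 5.5124 mm^3/s


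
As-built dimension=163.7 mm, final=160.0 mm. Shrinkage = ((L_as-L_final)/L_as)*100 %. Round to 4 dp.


Shrinkage = ((163.7-160.0)/163.7)*100 = 2.2602 %


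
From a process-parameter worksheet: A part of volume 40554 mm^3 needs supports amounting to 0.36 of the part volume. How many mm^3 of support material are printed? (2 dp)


V_support = 40554 * 0.36 = 14599.44 mm^3


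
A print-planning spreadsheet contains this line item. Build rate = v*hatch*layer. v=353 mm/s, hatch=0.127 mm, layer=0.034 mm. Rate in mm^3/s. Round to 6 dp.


Rate = 353 * 0.127 * 0.034 = 1.524254 mm^3/s


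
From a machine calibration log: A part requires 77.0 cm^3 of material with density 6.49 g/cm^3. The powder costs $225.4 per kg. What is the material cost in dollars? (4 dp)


Mass = 77.0*6.49/1000 = 0.49973 kg
Cost = 0.49973 * 225.4 = 112.6391 $


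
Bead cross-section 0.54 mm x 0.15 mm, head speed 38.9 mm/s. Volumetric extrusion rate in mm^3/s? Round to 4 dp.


Rate = 0.54 * 0.15 * 38.9 = 3.1509 mm^3/s


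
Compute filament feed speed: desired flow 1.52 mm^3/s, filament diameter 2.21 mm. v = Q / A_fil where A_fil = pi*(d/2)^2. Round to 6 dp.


A = pi*(2.21/2)^2 = 3.835963
v = 1.52 / 3.835963 = 0.39625 mm/s


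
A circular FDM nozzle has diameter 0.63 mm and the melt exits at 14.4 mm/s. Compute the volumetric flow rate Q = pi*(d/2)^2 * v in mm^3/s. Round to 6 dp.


A = pi*(0.63/2)^2 = 0.31172453 mm^2
Q = 0.31172453 * 14.4 = 4.488833 mm^3/s


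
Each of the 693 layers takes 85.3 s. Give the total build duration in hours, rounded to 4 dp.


t = 693 * 85.3 / 3600 = 16.4203 hrs


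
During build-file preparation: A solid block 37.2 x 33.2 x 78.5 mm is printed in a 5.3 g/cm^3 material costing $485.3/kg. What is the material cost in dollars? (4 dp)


V = 37.2 * 33.2 * 78.5 = 96950.64 mm^3 = 96.95064 cm^3
Mass = 96.95064 * 5.3 / 1000 = 0.51383839 kg
Cost = 0.51383839 * 485.3 = 249.3658 $


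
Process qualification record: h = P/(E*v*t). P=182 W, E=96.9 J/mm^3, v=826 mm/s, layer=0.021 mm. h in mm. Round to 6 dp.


h = 182 / (96.9*826*0.021) = 0.10828 mm


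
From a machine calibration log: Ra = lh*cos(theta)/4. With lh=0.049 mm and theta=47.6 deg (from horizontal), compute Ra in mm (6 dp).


Ra = 0.049 * cos(47.6) / 4 = 0.00826 mm


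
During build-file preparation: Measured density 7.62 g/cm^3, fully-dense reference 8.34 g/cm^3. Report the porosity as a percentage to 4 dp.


Porosity = (1-7.62/8.34)*100 = 8.6331 %


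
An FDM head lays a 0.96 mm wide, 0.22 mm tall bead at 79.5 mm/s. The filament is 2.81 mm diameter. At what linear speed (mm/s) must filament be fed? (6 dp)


Q = 0.96 * 0.22 * 79.5 = 16.7904 mm^3/s
A_fil = pi*(2.81/2)^2 = 6.20158244 mm^2
v_feed = 16.7904 / 6.20158244 = 2.707438 mm/s


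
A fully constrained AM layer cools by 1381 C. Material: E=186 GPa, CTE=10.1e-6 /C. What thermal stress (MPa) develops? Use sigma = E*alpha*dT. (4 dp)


sigma = 186*1000 * 10.1e-6 * 1381 = 2594.3466 MPa


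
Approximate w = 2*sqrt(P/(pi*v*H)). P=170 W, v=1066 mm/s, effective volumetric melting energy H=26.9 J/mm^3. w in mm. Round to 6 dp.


w = 2*sqrt(170/(pi*1066*26.9)) = 0.086881 mm


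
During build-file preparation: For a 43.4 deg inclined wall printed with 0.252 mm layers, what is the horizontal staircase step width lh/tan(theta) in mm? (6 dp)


step = 0.252 / tan(43.4) = 0.266483 mm


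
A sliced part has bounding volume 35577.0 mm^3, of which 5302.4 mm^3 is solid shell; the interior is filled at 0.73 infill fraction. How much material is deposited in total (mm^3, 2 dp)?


V_infill = (35577.0 - 5302.4) * 0.73 = 22100.46
V_total = 5302.4 + 22100.46 = 27402.86 mm^3


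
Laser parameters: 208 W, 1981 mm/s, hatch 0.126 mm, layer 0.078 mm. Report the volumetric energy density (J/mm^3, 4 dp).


E = 208 / (1981*0.126*0.078) = 10.6835 J/mm^3


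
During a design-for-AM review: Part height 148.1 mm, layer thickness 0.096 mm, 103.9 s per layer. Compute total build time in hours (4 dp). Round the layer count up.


Layers = ceil(148.1/0.096) = 1543
t = 1543 * 103.9 / 3600 = 44.5327 hrs


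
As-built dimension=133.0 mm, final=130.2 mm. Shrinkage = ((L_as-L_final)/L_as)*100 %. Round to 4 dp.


Shrinkage = ((133.0-130.2)/133.0)*100 = 2.1053 %


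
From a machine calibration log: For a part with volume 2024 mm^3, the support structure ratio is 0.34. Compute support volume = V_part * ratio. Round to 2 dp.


V_support = 2024 * 0.34 = 688.16 mm^3


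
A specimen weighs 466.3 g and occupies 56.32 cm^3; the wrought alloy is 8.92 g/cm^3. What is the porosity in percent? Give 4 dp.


rho_part = 466.3 / 56.32 = 8.27947443 g/cm^3
Porosity = (1 - 8.27947443/8.92)*100 = 7.1808 %


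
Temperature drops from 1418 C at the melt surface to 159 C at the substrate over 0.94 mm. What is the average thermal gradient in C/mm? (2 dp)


G = (1418-159)/0.94 = 1339.36 C/mm


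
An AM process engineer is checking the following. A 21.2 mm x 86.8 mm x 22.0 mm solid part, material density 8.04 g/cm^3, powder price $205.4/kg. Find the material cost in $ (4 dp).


V = 21.2 * 86.8 * 22.0 = 40483.52 mm^3 = 40.48352 cm^3
Mass = 40.48352 * 8.04 / 1000 = 0.3254875 kg
Cost = 0.3254875 * 205.4 = 66.8551 $


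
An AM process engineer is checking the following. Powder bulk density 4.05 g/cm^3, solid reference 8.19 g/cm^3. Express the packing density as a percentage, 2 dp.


Packing = (4.05/8.19)*100 = 49.45 %


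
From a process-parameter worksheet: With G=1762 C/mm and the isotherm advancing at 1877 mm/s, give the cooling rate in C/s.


CR = 1762 * 1877 = 3307274 C/s


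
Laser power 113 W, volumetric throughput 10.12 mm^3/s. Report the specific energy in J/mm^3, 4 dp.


SE = 113 / 10.12 = 11.166 J/mm^3


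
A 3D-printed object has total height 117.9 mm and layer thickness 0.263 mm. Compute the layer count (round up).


Layers = ceil(117.9/0.263) = 449


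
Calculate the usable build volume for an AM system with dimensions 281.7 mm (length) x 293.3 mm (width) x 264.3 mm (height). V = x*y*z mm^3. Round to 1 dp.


V = 281.7 * 293.3 * 264.3 = 21837155.8 mm^3


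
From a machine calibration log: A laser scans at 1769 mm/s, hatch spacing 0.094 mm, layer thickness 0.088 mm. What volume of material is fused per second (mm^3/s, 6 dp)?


Rate = 1769 * 0.094 * 0.088 = 14.633168 mm^3/s


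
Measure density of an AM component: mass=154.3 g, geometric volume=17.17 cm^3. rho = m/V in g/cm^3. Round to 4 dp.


rho = 154.3 / 17.17 = 8.9866 g/cm^3


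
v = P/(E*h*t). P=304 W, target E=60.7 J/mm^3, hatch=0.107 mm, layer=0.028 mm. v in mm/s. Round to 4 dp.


v = 304 / (60.7*0.107*0.028) = 1671.6413 mm/s


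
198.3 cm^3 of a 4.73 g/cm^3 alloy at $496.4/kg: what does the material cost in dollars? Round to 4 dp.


Mass = 198.3*4.73/1000 = 0.937959 kg
Cost = 0.937959 * 496.4 = 465.6028 $


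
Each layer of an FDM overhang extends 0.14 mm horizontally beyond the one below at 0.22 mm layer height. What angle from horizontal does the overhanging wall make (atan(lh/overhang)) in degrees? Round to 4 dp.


angle = atan(0.22/0.14) = 57.5288 degrees


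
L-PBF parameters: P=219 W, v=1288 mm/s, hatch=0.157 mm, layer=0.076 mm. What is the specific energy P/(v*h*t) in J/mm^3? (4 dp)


Build rate = 1288 * 0.157 * 0.076 = 15.368416 mm^3/s
SE = 219 / 15.368416 = 14.25 J/mm^3


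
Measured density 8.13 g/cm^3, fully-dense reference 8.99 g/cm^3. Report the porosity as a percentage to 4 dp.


Porosity = (1-8.13/8.99)*100 = 9.5662 %


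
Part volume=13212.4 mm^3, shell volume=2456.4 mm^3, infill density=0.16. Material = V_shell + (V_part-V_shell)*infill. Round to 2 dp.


V_infill = (13212.4 - 2456.4) * 0.16 = 1720.96
V_total = 2456.4 + 1720.96 = 4177.36 mm^3


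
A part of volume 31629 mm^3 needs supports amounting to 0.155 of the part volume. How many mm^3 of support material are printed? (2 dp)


V_support = 31629 * 0.155 = 4902.5 mm^3


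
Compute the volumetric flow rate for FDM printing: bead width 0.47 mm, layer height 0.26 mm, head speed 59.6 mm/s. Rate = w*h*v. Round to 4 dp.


Rate = 0.47 * 0.26 * 59.6 = 7.2831 mm^3/s


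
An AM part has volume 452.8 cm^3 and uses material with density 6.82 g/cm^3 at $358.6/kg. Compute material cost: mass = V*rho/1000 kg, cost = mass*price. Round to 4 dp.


Mass = 452.8*6.82/1000 = 3.088096 kg
Cost = 3.088096 * 358.6 = 1107.3912 $


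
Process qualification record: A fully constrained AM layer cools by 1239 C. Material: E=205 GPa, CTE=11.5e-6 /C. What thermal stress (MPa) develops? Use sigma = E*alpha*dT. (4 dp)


sigma = 205*1000 * 11.5e-6 * 1239 = 2920.9425 MPa


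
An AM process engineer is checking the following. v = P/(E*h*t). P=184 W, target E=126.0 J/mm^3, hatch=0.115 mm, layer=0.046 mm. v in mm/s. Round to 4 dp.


v = 184 / (126.0*0.115*0.046) = 276.0524 mm/s


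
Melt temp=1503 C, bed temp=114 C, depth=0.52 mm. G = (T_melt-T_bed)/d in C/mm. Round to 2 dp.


G = (1503-114)/0.52 = 2671.15 C/mm


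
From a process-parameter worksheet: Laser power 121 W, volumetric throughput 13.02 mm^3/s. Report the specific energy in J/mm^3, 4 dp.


SE = 121 / 13.02 = 9.2934 J/mm^3


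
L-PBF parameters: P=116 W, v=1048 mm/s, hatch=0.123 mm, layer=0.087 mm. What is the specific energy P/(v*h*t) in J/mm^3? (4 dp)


Build rate = 1048 * 0.123 * 0.087 = 11.214648 mm^3/s
SE = 116 / 11.214648 = 10.3436 J/mm^3


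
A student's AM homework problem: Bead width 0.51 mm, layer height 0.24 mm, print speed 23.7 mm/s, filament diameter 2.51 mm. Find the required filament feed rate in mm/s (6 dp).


Q = 0.51 * 0.24 * 23.7 = 2.90088 mm^3/s
A_fil = pi*(2.51/2)^2 = 4.94808697 mm^2
v_feed = 2.90088 / 4.94808697 = 0.586263 mm/s


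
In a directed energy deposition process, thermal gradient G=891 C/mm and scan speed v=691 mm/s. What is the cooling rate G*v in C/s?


CR = 891 * 691 = 615681 C/s


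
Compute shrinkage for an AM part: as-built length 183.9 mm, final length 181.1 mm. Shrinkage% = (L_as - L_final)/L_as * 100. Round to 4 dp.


Shrinkage = ((183.9-181.1)/183.9)*100 = 1.5226 %


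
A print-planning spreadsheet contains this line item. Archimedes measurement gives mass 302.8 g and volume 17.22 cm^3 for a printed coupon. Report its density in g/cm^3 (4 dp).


rho = 302.8 / 17.22 = 17.5842 g/cm^3


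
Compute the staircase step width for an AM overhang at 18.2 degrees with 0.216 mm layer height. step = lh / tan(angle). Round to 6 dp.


step = 0.216 / tan(18.2) = 0.656968 mm


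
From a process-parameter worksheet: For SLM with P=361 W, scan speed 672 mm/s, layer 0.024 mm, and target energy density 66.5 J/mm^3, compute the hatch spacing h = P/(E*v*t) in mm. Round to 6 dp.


h = 361 / (66.5*672*0.024) = 0.336593 mm


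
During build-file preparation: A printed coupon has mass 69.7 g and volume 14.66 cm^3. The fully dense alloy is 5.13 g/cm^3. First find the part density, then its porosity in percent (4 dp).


rho_part = 69.7 / 14.66 = 4.75443383 g/cm^3
Porosity = (1 - 4.75443383/5.13)*100 = 7.321 %


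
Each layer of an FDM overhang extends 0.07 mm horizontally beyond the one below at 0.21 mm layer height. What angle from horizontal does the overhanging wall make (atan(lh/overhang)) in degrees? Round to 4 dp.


angle = atan(0.21/0.07) = 71.5651 degrees


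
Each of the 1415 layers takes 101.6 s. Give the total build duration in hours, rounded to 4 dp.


t = 1415 * 101.6 / 3600 = 39.9344 hrs


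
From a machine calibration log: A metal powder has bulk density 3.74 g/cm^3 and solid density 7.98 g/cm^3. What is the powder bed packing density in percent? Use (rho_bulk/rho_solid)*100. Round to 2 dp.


Packing = (3.74/7.98)*100 = 46.87 %


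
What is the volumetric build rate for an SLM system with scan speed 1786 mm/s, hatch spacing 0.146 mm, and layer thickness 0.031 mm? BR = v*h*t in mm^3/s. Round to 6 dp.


Rate = 1786 * 0.146 * 0.031 = 8.083436 mm^3/s


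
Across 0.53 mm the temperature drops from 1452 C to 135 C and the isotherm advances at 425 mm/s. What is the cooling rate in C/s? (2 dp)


G = (1452-135)/0.53 = 2484.90566038 C/mm
CR = 2484.90566038 * 425 = 1056084.91 C/s


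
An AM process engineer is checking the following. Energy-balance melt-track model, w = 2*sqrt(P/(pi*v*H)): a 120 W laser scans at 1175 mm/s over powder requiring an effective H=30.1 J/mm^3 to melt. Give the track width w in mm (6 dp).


w = 2*sqrt(120/(pi*1175*30.1)) = 0.065727 mm


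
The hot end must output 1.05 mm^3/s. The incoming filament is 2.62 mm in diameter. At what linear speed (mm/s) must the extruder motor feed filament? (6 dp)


A = pi*(2.62/2)^2 = 5.391287
v = 1.05 / 5.391287 = 0.194759 mm/s


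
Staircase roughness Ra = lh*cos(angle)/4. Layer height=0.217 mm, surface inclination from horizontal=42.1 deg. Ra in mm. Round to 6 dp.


Ra = 0.217 * cos(42.1) / 4 = 0.040252 mm


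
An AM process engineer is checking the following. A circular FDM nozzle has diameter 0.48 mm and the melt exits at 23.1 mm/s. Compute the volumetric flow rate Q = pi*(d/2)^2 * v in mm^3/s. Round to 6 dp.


A = pi*(0.48/2)^2 = 0.18095574 mm^2
Q = 0.18095574 * 23.1 = 4.180078 mm^3/s


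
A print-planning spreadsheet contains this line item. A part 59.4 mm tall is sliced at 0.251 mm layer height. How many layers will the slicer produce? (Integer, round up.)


Layers = ceil(59.4/0.251) = 237


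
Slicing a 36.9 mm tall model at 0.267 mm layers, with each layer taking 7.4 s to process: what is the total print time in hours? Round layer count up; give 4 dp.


Layers = ceil(36.9/0.267) = 139
t = 139 * 7.4 / 3600 = 0.2857 hrs


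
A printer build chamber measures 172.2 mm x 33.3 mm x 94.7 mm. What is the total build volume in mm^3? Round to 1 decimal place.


V = 172.2 * 33.3 * 94.7 = 543034.4 mm^3


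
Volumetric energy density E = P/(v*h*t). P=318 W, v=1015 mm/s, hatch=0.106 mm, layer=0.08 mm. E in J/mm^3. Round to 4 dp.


E = 318 / (1015*0.106*0.08) = 36.9458 J/mm^3


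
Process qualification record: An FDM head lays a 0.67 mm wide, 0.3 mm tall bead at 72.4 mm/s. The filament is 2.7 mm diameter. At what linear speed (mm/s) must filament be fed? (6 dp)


Q = 0.67 * 0.3 * 72.4 = 14.5524 mm^3/s
A_fil = pi*(2.7/2)^2 = 5.72555261 mm^2
v_feed = 14.5524 / 5.72555261 = 2.541659 mm/s


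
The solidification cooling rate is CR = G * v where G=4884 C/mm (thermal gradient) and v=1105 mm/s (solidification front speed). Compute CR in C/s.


CR = 4884 * 1105 = 5396820 C/s


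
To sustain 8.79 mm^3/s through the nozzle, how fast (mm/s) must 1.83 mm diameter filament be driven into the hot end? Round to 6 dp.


A = pi*(1.83/2)^2 = 2.63022
v = 8.79 / 2.63022 = 3.341926 mm/s


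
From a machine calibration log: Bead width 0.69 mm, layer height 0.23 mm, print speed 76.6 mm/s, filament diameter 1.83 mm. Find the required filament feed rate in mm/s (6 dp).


Q = 0.69 * 0.23 * 76.6 = 12.15642 mm^3/s
A_fil = pi*(1.83/2)^2 = 2.63021991 mm^2
v_feed = 12.15642 / 2.63021991 = 4.621826 mm/s


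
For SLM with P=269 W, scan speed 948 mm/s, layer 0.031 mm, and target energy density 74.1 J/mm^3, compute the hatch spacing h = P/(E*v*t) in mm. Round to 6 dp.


h = 269 / (74.1*948*0.031) = 0.123528 mm


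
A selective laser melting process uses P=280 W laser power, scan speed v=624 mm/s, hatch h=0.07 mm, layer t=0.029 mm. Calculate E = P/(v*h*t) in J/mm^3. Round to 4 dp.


E = 280 / (624*0.07*0.029) = 221.0433 J/mm^3


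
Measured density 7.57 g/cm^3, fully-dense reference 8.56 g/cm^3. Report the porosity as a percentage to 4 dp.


Porosity = (1-7.57/8.56)*100 = 11.5654 %


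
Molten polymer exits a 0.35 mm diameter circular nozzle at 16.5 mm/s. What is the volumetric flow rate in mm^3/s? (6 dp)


A = pi*(0.35/2)^2 = 0.09621128 mm^2
Q = 0.09621128 * 16.5 = 1.587486 mm^3/s


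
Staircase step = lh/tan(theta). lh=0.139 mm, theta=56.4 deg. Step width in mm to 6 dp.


step = 0.139 / tan(56.4) = 0.092351 mm


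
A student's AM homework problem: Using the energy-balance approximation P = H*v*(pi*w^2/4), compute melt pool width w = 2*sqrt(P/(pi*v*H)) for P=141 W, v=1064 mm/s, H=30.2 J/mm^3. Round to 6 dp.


w = 2*sqrt(141/(pi*1064*30.2)) = 0.074746 mm


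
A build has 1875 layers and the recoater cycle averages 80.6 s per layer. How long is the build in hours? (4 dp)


t = 1875 * 80.6 / 3600 = 41.9792 hrs


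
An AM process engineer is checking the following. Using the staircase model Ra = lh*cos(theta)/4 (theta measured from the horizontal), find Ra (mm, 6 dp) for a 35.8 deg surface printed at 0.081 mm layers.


Ra = 0.081 * cos(35.8) / 4 = 0.016424 mm


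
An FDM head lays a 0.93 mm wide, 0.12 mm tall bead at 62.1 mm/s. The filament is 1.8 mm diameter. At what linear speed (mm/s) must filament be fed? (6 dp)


Q = 0.93 * 0.12 * 62.1 = 6.93036 mm^3/s
A_fil = pi*(1.8/2)^2 = 2.54469005 mm^2
v_feed = 6.93036 / 2.54469005 = 2.723459 mm/s


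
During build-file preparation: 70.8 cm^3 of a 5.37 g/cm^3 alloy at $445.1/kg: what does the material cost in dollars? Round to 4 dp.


Mass = 70.8*5.37/1000 = 0.380196 kg
Cost = 0.380196 * 445.1 = 169.2252 $


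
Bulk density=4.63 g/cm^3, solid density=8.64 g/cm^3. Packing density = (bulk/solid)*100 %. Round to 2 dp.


Packing = (4.63/8.64)*100 = 53.59 %


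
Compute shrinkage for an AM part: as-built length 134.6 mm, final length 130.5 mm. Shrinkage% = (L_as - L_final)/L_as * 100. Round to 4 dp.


Shrinkage = ((134.6-130.5)/134.6)*100 = 3.0461 %


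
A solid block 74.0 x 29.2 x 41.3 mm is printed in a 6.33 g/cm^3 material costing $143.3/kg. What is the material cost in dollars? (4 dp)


V = 74.0 * 29.2 * 41.3 = 89241.04 mm^3 = 89.24104 cm^3
Mass = 89.24104 * 6.33 / 1000 = 0.56489578 kg
Cost = 0.56489578 * 143.3 = 80.9496 $


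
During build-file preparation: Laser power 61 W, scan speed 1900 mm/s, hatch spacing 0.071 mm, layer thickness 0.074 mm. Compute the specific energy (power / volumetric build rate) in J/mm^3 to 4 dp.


Build rate = 1900 * 0.071 * 0.074 = 9.9826 mm^3/s
SE = 61 / 9.9826 = 6.1106 J/mm^3


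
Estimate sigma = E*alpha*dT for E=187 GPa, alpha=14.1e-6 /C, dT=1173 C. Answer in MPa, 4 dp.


sigma = 187*1000 * 14.1e-6 * 1173 = 3092.8491 MPa


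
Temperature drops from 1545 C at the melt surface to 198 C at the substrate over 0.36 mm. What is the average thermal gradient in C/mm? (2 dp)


G = (1545-198)/0.36 = 3741.67 C/mm


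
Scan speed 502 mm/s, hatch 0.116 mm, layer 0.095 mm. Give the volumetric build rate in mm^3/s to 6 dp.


Rate = 502 * 0.116 * 0.095 = 5.53204 mm^3/s


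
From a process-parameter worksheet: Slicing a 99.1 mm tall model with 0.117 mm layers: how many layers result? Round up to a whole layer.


Layers = ceil(99.1/0.117) = 848


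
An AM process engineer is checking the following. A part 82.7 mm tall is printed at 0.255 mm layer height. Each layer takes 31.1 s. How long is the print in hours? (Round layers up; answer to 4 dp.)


Layers = ceil(82.7/0.255) = 325
t = 325 * 31.1 / 3600 = 2.8076 hrs


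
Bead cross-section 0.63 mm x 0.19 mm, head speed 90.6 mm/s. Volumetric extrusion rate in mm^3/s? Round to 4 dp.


Rate = 0.63 * 0.19 * 90.6 = 10.8448 mm^3/s


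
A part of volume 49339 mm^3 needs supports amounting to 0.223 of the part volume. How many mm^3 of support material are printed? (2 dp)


V_support = 49339 * 0.223 = 11002.6 mm^3


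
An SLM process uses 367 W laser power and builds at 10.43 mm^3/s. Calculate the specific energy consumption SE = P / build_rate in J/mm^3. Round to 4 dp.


SE = 367 / 10.43 = 35.187 J/mm^3


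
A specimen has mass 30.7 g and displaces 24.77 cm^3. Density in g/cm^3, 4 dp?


rho = 30.7 / 24.77 = 1.2394 g/cm^3


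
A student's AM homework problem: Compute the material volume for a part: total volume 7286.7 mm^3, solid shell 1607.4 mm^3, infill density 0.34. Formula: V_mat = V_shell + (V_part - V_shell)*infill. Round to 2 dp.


V_infill = (7286.7 - 1607.4) * 0.34 = 1930.96
V_total = 1607.4 + 1930.96 = 3538.36 mm^3


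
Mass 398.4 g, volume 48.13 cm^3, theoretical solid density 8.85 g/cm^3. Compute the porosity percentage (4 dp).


rho_part = 398.4 / 48.13 = 8.27758155 g/cm^3
Porosity = (1 - 8.27758155/8.85)*100 = 6.468 %


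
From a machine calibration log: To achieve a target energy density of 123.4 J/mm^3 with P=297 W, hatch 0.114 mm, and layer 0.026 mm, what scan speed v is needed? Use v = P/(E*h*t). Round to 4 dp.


v = 297 / (123.4*0.114*0.026) = 812.0132 mm/s


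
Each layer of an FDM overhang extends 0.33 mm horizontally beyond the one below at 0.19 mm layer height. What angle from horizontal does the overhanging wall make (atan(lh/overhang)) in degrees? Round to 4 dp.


angle = atan(0.19/0.33) = 29.9315 degrees


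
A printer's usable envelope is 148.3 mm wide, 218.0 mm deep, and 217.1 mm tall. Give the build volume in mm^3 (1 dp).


V = 148.3 * 218.0 * 217.1 = 7018712.7 mm^3


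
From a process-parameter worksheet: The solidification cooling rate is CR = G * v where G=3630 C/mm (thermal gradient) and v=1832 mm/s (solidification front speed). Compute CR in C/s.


CR = 3630 * 1832 = 6650160 C/s


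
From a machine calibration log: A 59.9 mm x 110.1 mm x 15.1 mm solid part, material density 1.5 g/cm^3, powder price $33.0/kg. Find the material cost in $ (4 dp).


V = 59.9 * 110.1 * 15.1 = 99584.349 mm^3 = 99.584349 cm^3
Mass = 99.584349 * 1.5 / 1000 = 0.14937652 kg
Cost = 0.14937652 * 33.0 = 4.9294 $


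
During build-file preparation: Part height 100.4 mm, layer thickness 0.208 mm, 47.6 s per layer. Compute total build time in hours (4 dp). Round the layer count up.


Layers = ceil(100.4/0.208) = 483
t = 483 * 47.6 / 3600 = 6.3863 hrs


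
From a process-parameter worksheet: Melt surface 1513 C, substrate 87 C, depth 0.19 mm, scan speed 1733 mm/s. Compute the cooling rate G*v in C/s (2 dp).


G = (1513-87)/0.19 = 7505.26315789 C/mm
CR = 7505.26315789 * 1733 = 13006621.05 C/s


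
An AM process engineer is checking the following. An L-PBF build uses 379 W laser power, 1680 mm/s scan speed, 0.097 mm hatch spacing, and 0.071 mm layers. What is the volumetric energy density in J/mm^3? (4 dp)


E = 379 / (1680*0.097*0.071) = 32.7567 J/mm^3


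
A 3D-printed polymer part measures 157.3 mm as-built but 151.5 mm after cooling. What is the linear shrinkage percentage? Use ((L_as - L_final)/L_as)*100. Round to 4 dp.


Shrinkage = ((157.3-151.5)/157.3)*100 = 3.6872 %


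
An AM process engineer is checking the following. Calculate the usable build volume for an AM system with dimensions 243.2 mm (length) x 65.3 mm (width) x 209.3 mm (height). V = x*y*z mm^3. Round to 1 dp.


V = 243.2 * 65.3 * 209.3 = 3323884.9 mm^3


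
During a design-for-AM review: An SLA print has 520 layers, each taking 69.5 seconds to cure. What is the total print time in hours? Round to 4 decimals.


t = 520 * 69.5 / 3600 = 10.0389 hrs


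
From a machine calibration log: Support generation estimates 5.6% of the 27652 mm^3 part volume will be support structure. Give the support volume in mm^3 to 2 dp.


V_support = 27652 * 0.056 = 1548.51 mm^3


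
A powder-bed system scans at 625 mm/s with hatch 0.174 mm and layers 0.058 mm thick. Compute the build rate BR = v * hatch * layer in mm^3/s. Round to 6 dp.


Rate = 625 * 0.174 * 0.058 = 6.3075 mm^3/s


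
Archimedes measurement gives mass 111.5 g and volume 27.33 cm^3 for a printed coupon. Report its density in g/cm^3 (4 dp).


rho = 111.5 / 27.33 = 4.0798 g/cm^3


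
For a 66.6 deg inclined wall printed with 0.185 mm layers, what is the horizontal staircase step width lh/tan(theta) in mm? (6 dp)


step = 0.185 / tan(66.6) = 0.080057 mm


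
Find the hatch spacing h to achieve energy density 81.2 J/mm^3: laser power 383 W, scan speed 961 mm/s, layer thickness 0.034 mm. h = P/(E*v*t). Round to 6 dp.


h = 383 / (81.2*961*0.034) = 0.144358 mm


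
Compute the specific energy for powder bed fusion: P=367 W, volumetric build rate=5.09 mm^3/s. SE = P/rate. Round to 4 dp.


SE = 367 / 5.09 = 72.1022 J/mm^3


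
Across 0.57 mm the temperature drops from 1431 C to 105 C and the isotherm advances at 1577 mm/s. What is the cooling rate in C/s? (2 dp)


G = (1431-105)/0.57 = 2326.31578947 C/mm
CR = 2326.31578947 * 1577 = 3668600.0 C/s


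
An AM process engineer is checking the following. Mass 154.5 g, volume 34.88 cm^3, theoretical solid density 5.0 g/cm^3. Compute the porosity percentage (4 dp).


rho_part = 154.5 / 34.88 = 4.42947248 g/cm^3
Porosity = (1 - 4.42947248/5.0)*100 = 11.4106 %


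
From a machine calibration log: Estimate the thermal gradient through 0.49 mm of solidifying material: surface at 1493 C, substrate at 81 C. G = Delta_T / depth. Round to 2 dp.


G = (1493-81)/0.49 = 2881.63 C/mm


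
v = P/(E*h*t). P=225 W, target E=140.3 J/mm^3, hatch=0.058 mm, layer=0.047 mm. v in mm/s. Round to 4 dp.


v = 225 / (140.3*0.058*0.047) = 588.3002 mm/s


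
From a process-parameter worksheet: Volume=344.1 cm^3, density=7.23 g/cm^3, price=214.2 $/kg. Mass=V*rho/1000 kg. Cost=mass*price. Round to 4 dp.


Mass = 344.1*7.23/1000 = 2.487843 kg
Cost = 2.487843 * 214.2 = 532.896 $


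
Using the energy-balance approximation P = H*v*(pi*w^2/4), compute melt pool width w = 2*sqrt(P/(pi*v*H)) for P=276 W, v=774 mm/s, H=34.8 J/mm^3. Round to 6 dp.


w = 2*sqrt(276/(pi*774*34.8)) = 0.114222 mm


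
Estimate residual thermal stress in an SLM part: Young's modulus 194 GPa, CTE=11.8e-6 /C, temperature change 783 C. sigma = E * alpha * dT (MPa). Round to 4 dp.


sigma = 194*1000 * 11.8e-6 * 783 = 1792.4436 MPa


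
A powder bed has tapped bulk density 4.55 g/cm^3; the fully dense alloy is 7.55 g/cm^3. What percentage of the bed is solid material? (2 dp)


Packing = (4.55/7.55)*100 = 60.26 %


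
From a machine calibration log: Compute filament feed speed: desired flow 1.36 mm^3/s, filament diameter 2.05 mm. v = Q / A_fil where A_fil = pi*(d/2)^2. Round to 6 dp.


A = pi*(2.05/2)^2 = 3.300636
v = 1.36 / 3.300636 = 0.412042 mm/s


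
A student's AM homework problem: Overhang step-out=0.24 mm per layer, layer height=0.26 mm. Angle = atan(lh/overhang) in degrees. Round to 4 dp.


angle = atan(0.26/0.24) = 47.2906 degrees
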